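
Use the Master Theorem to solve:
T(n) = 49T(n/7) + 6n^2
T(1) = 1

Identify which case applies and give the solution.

a=49, b=7, f(n)=6n^2. log_7(49) = 2. Since c=2 = 2, Case 2 applies: T(n) = Θ(n^log_b(a) · log n) = O(n^2 log n).

Answer: O(n^2 log n) - Case 2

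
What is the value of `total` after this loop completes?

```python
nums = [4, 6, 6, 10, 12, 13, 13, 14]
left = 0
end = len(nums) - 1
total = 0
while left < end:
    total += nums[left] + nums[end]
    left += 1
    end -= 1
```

Sum of pairs from ends
`total` takes the values: 0 → 18 → 37 → 56 → 78

Answer: 78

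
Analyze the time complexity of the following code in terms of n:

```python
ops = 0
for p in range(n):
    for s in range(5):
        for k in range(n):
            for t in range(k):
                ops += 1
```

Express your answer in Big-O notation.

Each loop level contributes: n × 1 × n × n. Multiplying the contributions gives O(n^3).

Answer: O(n^3)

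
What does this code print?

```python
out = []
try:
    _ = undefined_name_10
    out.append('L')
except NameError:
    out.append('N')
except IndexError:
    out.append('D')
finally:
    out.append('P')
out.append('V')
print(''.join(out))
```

Execution trace: 'N' (except NameError) → 'P' (finally) → 'V' (after the try/except). Output: NPV

Answer: NPV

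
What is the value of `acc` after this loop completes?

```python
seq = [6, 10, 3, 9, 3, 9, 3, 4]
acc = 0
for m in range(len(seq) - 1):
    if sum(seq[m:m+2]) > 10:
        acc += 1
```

Count windows with sum > 10
`acc` takes the values: 0 → 1 → 2 → 3 → 4 → 5 → 6

Answer: 6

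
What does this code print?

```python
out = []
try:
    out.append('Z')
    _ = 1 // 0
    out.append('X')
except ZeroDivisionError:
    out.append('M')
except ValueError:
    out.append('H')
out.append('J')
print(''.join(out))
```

Execution trace: 'Z' (try body) → 'M' (except ZeroDivisionError) → 'J' (after the try/except). Output: ZMJ

Answer: ZMJ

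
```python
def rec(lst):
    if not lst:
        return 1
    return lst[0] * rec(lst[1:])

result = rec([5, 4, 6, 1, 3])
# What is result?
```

Product over [5, 4, 6, 1, 3] = 5 * 4 * 6 * 1 * 3 = 360

Answer: 360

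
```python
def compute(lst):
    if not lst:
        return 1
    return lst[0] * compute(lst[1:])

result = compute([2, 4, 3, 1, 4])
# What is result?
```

Product over [2, 4, 3, 1, 4] = 2 * 4 * 3 * 1 * 4 = 96

Answer: 96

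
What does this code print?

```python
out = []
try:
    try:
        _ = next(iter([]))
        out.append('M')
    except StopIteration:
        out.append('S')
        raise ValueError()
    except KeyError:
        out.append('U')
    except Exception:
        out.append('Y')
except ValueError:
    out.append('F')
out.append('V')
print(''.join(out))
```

Execution trace: 'S' (inner except StopIteration) → 'F' (outer except ValueError) → 'V' (after the try/except). Output: SFV

Answer: SFV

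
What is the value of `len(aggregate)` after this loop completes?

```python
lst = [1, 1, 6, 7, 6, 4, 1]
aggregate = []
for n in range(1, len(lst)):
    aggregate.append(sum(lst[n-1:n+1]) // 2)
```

Number of 2-element averages
`aggregate` takes the values: [] → [1] → [1, 3] → [1, 3, 6] → [1, 3, 6, 6] → [1, 3, 6, 6, 5] → [1, 3, 6, 6, 5, 2]
So `len(aggregate)` = 6

Answer: 6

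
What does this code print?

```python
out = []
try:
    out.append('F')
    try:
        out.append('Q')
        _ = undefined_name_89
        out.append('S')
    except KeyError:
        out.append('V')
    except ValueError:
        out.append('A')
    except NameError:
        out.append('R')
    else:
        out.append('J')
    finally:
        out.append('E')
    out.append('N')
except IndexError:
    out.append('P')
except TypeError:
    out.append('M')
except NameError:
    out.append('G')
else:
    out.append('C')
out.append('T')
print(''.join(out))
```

Execution trace: 'F' (try body) → 'Q' (inner try body) → 'R' (inner except NameError) → 'E' (inner finally) → 'N' (try body, no exception) → 'C' (else) → 'T' (after the try/except). Output: FQRENCT

Answer: FQRENCT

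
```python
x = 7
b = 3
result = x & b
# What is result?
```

Trace:
`x = 7` → x = 7
`b = 3` → b = 3
`result = x & b` → result = 3
So result = 3

Answer: 3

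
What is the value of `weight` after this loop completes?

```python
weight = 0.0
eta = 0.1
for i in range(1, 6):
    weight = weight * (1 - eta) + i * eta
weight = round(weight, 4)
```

Moving average with lr=0.1
`weight` takes the values: 0.0 → 0.1 → 0.29 → 0.561 → 0.9049 → 1.31441 → 1.3144

Answer: 1.3144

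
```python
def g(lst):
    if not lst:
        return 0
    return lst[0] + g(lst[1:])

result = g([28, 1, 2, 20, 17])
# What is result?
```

28 + 1 + 2 + 20 + 17 + 0 = 68

Answer: 68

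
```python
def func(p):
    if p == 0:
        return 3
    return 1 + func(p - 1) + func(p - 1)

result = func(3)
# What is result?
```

func(p) = 1 + 2·func(p-1), func(0)=3. Closed form: (3+1)·2^3 - 1 = 31.

Answer: 31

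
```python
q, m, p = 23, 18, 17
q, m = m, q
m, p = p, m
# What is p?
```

Trace:
`q, m, p = 23, 18, 17` → q = 23; m = 18; p = 17
`q, m = m, q` → q = 18; m = 23
`m, p = p, m` → m = 17; p = 23
So p = 23

Answer: 23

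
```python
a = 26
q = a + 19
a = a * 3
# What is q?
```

Trace:
`a = 26` → a = 26
`q = a + 19` → q = 45
`a = a * 3` → a = 78
So q = 45

Answer: 45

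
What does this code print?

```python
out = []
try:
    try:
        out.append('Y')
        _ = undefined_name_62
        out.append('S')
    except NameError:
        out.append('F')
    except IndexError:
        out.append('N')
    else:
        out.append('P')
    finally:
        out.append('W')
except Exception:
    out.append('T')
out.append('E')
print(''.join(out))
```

Execution trace: 'Y' (inner try body) → 'F' (inner except NameError) → 'W' (inner finally) → 'E' (after the try/except). Output: YFWE

Answer: YFWE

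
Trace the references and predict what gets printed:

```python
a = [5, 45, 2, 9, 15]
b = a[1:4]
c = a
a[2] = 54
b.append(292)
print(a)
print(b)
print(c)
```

Key concept: slice vs alias.
Step by step:
`a = [5, 45, 2, 9, 15]` → a = [5, 45, 2, 9, 15]
`b = a[1:4]` → b = [45, 2, 9]
`c = a` → c = [5, 45, 2, 9, 15] (same object as a)
`a[2] = 54` → a = [5, 45, 54, 9, 15] (same object as c); c = [5, 45, 54, 9, 15] (same object as a)
`b.append(292)` → b = [45, 2, 9, 292]
`print(a)` → prints [5, 45, 54, 9, 15]
`print(b)` → prints [45, 2, 9, 292]
`print(c)` → prints [5, 45, 54, 9, 15]

Answer:
[5, 45, 54, 9, 15]
[45, 2, 9, 292]
[5, 45, 54, 9, 15]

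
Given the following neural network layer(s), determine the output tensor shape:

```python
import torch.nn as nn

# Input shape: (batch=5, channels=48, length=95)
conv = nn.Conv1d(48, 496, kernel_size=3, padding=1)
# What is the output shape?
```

Input: (5, 48, 95) -> Output: (5, 496, 95)

Answer: (5, 496, 95)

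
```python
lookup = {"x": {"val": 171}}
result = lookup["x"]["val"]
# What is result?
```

Trace:
`lookup = {"x": {"val": 171}}` → lookup = {'x': {'val': 171}}
`result = lookup["x"]["val"]` → result = 171
So result = 171

Answer: 171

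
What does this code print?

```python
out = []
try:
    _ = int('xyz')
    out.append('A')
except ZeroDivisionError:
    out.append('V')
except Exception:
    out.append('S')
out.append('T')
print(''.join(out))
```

Execution trace: 'S' (except Exception) → 'T' (after the try/except). Output: ST

Answer: ST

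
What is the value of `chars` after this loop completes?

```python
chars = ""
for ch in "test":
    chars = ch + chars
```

Reverse 'test'
`chars` takes the values: "" → "t" → "et" → "set" → "tset"

Answer: "tset"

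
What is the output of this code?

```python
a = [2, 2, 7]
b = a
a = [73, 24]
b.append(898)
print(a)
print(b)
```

Key concept: rebinding vs mutation: a is rebound to a new list, b still points at the original.
Step by step:
`a = [2, 2, 7]` → a = [2, 2, 7]
`b = a` → b = [2, 2, 7] (same object as a)
`a = [73, 24]` → a = [73, 24]
`b.append(898)` → b = [2, 2, 7, 898]
`print(a)` → prints [73, 24]
`print(b)` → prints [2, 2, 7, 898]

Answer:
[73, 24]
[2, 2, 7, 898]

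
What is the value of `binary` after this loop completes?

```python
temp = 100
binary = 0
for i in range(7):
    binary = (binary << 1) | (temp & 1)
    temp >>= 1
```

Reverse lowest 7 bits of 100
`binary` takes the values: 0 → 1 → 2 → 4 → 9 → 19

Answer: 19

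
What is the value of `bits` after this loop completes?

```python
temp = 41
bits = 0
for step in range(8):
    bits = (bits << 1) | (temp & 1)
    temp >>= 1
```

Reverse lowest 8 bits of 41
`bits` takes the values: 0 → 1 → 2 → 4 → 9 → 18 → 37 → 74 → 148

Answer: 148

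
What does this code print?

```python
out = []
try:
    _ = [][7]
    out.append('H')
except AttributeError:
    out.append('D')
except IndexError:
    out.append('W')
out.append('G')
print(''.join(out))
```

Execution trace: 'W' (except IndexError) → 'G' (after the try/except). Output: WG

Answer: WG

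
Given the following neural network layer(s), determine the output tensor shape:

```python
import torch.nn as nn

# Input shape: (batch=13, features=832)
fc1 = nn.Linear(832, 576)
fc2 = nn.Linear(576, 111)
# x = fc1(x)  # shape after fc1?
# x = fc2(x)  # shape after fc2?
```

Input: (13, 832) -> after fc1: (13, 576) -> Output: (13, 111)

Answer: (13, 111)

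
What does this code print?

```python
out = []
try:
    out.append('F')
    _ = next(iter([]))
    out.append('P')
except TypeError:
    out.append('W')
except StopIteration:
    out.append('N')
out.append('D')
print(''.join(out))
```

Execution trace: 'F' (try body) → 'N' (except StopIteration) → 'D' (after the try/except). Output: FND

Answer: FND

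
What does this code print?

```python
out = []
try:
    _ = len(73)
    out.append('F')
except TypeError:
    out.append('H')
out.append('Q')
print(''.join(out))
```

Execution trace: 'H' (except TypeError) → 'Q' (after the try/except). Output: HQ

Answer: HQ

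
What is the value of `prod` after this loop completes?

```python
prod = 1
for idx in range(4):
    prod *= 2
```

2^4 = 16
`prod` takes the values: 1 → 2 → 4 → 8 → 16

Answer: 16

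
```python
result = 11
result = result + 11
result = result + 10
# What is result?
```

Trace:
`result = 11` → result = 11
`result = result + 11` → result = 22
`result = result + 10` → result = 32
So result = 32

Answer: 32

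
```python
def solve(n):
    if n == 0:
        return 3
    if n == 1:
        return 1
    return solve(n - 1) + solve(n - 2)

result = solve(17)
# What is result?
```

Build up from base cases: solve(0)=3, solve(1)=1, solve(2)=4, solve(3)=5, solve(4)=9, solve(5)=14, solve(6)=23, ..., solve(17)=4558

Answer: 4558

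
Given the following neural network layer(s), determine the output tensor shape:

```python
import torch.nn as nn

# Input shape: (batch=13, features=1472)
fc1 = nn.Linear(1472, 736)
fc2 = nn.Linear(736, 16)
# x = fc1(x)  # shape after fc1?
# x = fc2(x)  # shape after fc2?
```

Input: (13, 1472) -> after fc1: (13, 736) -> Output: (13, 16)

Answer: (13, 16)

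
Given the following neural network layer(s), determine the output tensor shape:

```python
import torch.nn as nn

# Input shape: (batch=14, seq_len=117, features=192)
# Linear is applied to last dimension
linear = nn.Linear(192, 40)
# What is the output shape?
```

Input: (14, 117, 192) -> Output: (14, 117, 40)

Answer: (14, 117, 40)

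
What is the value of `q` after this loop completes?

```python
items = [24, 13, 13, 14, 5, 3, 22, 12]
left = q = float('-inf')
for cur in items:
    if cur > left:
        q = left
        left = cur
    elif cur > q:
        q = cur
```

Second largest (with repeats) in [24, 13, 13, 14, 5, 3, 22, 12]
`q` takes the values: -inf → 13 → 14 → 22

Answer: 22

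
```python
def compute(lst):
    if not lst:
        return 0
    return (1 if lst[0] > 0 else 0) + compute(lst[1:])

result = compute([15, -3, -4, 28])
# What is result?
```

Count of positive elements in [15, -3, -4, 28] = 2

Answer: 2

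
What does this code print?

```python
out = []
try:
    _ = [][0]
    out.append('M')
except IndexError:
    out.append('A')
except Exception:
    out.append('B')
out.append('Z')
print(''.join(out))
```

Execution trace: 'A' (except IndexError) → 'Z' (after the try/except). Output: AZ

Answer: AZ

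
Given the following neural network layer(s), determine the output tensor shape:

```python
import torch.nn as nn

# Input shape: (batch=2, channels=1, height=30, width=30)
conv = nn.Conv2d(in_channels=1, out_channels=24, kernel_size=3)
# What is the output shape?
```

Input: (2, 1, 30, 30) -> Output: (2, 24, 28, 28)

Answer: (2, 24, 28, 28)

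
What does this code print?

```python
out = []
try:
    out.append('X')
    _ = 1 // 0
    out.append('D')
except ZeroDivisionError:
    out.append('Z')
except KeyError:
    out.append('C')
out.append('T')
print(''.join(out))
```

Execution trace: 'X' (try body) → 'Z' (except ZeroDivisionError) → 'T' (after the try/except). Output: XZT

Answer: XZT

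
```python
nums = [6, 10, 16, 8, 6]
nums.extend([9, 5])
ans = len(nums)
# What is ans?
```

Trace:
`nums = [6, 10, 16, 8, 6]` → nums = [6, 10, 16, 8, 6]
`nums.extend([9, 5])` → nums = [6, 10, 16, 8, 6, 9, 5]
`ans = len(nums)` → ans = 7
So ans = 7

Answer: 7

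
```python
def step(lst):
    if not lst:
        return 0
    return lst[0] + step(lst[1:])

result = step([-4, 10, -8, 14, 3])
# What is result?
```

(-4) + 10 + (-8) + 14 + 3 + 0 = 15

Answer: 15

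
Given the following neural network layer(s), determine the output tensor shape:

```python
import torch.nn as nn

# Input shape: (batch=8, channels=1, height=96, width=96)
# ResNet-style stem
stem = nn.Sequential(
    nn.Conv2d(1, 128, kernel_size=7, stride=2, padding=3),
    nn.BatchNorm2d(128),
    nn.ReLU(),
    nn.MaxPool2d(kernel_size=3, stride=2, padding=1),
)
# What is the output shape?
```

Input: (8, 1, 96, 96) -> after Conv2d 7x7 stride=2: (8, 128, 48, 48) -> Output: (8, 128, 24, 24)

Answer: (8, 128, 24, 24)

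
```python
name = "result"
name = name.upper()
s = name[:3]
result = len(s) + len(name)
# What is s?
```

Trace:
`name = "result"` → name = 'result'
`name = name.upper()` → name = 'RESULT'
`s = name[:3]` → s = 'RES'
`result = len(s) + len(name)` → result = 9
So s = 'RES'

Answer: 'RES'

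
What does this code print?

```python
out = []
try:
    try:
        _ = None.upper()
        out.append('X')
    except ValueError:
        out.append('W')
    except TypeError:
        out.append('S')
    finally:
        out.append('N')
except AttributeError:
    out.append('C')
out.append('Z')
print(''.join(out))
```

Execution trace: 'N' (finally) → 'C' (outer except AttributeError) → 'Z' (after the try/except). Output: NCZ

Answer: NCZ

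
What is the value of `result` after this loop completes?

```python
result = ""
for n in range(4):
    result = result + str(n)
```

Concatenate digits 0 to 3
`result` takes the values: "" → "0" → "01" → "012" → "0123"

Answer: "0123"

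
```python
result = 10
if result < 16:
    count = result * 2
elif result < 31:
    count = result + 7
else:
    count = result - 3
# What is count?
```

Trace:
`result = 10` → result = 10
`if result < 16: ...` → result < 16 is True → count = 20
So count = 20

Answer: 20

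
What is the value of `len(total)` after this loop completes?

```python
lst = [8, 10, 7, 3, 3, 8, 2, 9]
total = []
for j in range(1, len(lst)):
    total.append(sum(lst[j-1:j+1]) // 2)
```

Number of 2-element averages
`total` takes the values: [] → [9] → [9, 8] → [9, 8, 5] → [9, 8, 5, 3] → [9, 8, 5, 3, 5] → [9, 8, 5, 3, 5, 5] → [9, 8, 5, 3, 5, 5, 5]
So `len(total)` = 7

Answer: 7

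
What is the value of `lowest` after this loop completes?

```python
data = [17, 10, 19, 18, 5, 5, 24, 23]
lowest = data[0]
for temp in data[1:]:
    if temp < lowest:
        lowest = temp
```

Minimum of [17, 10, 19, 18, 5, 5, 24, 23]
`lowest` takes the values: 17 → 10 → 5

Answer: 5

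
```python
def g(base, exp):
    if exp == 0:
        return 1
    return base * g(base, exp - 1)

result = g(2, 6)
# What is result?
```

g(2, 6) = 2 * 2 * 2 * 2 * 2 * 2 = 64

Answer: 64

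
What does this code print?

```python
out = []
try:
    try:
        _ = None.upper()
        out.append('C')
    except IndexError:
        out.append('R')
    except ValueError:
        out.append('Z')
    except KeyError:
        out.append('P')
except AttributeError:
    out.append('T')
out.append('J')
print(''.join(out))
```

Execution trace: 'T' (outer except AttributeError) → 'J' (after the try/except). Output: TJ

Answer: TJ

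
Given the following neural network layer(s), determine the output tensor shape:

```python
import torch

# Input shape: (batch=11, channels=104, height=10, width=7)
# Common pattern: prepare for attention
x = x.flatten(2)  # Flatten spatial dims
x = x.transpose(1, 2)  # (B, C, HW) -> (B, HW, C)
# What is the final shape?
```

Input: (11, 104, 10, 7) -> after flatten(2): (11, 104, 70) -> Output: (11, 70, 104)

Answer: (11, 70, 104)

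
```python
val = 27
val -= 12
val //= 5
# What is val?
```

Trace:
`val = 27` → val = 27
`val -= 12` → val = 15
`val //= 5` → val = 3
So val = 3

Answer: 3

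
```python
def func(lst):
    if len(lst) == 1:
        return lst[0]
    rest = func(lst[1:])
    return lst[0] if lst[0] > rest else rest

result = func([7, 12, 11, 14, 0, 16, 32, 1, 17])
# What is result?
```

Recursive max over [7, 12, 11, 14, 0, 16, 32, 1, 17] = 32

Answer: 32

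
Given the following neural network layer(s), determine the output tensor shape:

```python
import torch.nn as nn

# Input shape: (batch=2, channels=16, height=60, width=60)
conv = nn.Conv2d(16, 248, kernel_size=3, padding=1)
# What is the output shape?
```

Input: (2, 16, 60, 60) -> Output: (2, 248, 60, 60)

Answer: (2, 248, 60, 60)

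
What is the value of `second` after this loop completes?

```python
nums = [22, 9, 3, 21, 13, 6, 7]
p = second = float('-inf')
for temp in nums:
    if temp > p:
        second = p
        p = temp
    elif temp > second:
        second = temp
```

Second largest (with repeats) in [22, 9, 3, 21, 13, 6, 7]
`second` takes the values: -inf → 9 → 21

Answer: 21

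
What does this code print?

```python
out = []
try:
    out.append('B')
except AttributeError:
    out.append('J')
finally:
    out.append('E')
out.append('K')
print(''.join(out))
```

Execution trace: 'B' (try body, no exception) → 'E' (finally) → 'K' (after the try/except). Output: BEK

Answer: BEK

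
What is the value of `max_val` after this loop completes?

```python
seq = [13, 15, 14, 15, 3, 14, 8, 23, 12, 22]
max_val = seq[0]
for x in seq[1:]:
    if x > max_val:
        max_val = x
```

Maximum of [13, 15, 14, 15, 3, 14, 8, 23, 12, 22]
`max_val` takes the values: 13 → 15 → 23

Answer: 23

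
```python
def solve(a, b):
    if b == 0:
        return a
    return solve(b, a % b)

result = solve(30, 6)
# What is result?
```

solve(30, 6) -> solve(6, 0) -> 6

Answer: 6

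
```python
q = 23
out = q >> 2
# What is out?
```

Trace:
`q = 23` → q = 23
`out = q >> 2` → out = 5
So out = 5

Answer: 5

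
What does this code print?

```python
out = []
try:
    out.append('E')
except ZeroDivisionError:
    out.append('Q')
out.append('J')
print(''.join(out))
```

Execution trace: 'E' (try body, no exception) → 'J' (after the try/except). Output: EJ

Answer: EJ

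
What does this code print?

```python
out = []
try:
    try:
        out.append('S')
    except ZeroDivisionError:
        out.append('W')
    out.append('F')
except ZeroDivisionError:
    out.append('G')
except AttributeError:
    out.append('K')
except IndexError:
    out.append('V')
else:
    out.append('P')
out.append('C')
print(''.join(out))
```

Execution trace: 'S' (inner try body, no exception) → 'F' (try body, no exception) → 'P' (else) → 'C' (after the try/except). Output: SFPC

Answer: SFPC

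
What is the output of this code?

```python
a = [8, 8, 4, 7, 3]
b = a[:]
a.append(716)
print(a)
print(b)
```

Key concept: slice [:] creates copy.
Step by step:
`a = [8, 8, 4, 7, 3]` → a = [8, 8, 4, 7, 3]
`b = a[:]` → b = [8, 8, 4, 7, 3]
`a.append(716)` → a = [8, 8, 4, 7, 3, 716]
`print(a)` → prints [8, 8, 4, 7, 3, 716]
`print(b)` → prints [8, 8, 4, 7, 3]

Answer:
[8, 8, 4, 7, 3, 716]
[8, 8, 4, 7, 3]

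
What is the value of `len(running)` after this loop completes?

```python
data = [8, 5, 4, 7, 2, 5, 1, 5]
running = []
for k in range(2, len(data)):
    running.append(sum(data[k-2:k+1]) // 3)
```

Number of 3-element averages
`running` takes the values: [] → [5] → [5, 5] → [5, 5, 4] → [5, 5, 4, 4] → [5, 5, 4, 4, 2] → [5, 5, 4, 4, 2, 3]
So `len(running)` = 6

Answer: 6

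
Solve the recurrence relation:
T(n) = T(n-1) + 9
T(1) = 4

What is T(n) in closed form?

Unrolling: T(n) = T(1) + 9·(n-1) = 4 + 9(n-1) = 9n - 5.

Answer: T(n) = 9n - 5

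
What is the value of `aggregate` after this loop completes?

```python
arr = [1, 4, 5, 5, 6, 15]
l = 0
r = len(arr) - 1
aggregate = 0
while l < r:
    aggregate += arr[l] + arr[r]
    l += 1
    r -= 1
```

Sum of pairs from ends
`aggregate` takes the values: 0 → 16 → 26 → 36

Answer: 36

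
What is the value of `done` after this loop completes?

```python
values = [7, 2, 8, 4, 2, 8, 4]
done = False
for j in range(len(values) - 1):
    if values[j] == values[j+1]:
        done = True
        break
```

Check consecutive duplicates in [7, 2, 8, 4, 2, 8, 4]
`done` takes the values: False

Answer: False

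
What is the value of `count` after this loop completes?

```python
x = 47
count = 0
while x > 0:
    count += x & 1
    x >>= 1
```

Count set bits in 47 (binary: 0b101111)
`count` takes the values: 0 → 1 → 2 → 3 → 4 → 5

Answer: 5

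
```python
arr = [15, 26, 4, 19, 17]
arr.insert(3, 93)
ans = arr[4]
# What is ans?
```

Trace:
`arr = [15, 26, 4, 19, 17]` → arr = [15, 26, 4, 19, 17]
`arr.insert(3, 93)` → arr = [15, 26, 4, 93, 19, 17]
`ans = arr[4]` → ans = 19
So ans = 19

Answer: 19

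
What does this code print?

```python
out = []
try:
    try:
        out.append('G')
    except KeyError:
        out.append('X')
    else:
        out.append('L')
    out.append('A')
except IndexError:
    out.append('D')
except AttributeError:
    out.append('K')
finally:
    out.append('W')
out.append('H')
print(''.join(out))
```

Execution trace: 'G' (inner try body, no exception) → 'L' (inner else) → 'A' (try body, no exception) → 'W' (finally) → 'H' (after the try/except). Output: GLAWH

Answer: GLAWH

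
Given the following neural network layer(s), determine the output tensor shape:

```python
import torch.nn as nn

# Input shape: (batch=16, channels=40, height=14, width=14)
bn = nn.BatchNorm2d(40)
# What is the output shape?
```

Input: (16, 40, 14, 14) -> Output: (16, 40, 14, 14)

Answer: (16, 40, 14, 14)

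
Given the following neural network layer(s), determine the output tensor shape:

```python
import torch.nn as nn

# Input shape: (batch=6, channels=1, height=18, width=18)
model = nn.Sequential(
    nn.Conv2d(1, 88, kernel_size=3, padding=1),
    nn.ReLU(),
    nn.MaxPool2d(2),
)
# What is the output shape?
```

Input: (6, 1, 18, 18) -> after Conv2d: (6, 88, 18, 18) -> after ReLU: (6, 88, 18, 18) -> Output: (6, 88, 9, 9)

Answer: (6, 88, 9, 9)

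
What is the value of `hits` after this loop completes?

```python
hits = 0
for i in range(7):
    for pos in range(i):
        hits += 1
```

Triangle number: 0+1+2+...+6
`hits` takes the values: 0 → 1 → 2 → 3 → 4 → 5 → 6 → 7 → 8 → 9 → 10 → 11 → 12 → 13 → 14 → 15 → 16 → 17 → 18 → 19 → 20 → 21

Answer: 21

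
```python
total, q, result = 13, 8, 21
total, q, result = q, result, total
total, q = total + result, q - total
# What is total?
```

Trace:
`total, q, result = 13, 8, 21` → total = 13; q = 8; result = 21
`total, q, result = q, result, total` → total = 8; q = 21; result = 13
`total, q = total + result, q - total` → total = 21; q = 13
So total = 21

Answer: 21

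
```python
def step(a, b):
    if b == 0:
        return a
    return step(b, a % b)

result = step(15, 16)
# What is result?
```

step(15, 16) -> step(16, 15) -> step(15, 1) -> step(1, 0) -> 1

Answer: 1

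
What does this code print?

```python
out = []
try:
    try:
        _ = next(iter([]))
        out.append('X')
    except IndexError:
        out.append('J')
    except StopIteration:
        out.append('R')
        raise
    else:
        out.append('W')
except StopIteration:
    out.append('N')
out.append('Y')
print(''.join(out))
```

Execution trace: 'R' (inner except StopIteration) → 'N' (outer except StopIteration) → 'Y' (after the try/except). Output: RNY

Answer: RNY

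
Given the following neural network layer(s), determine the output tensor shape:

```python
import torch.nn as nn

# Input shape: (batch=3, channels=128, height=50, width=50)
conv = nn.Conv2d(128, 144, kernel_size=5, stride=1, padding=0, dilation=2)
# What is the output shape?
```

Input: (3, 128, 50, 50) -> Output: (3, 144, 42, 42)

Answer: (3, 144, 42, 42)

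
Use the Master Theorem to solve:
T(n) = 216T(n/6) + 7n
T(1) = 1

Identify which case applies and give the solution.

a=216, b=6, f(n)=7n. log_6(216) = 3. Since c=1 < 3, Case 1 applies: T(n) = Θ(n^log_b(a)) = O(n^3).

Answer: O(n^3) - Case 1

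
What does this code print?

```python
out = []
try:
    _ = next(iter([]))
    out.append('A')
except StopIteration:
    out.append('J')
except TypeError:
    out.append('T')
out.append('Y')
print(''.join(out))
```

Execution trace: 'J' (except StopIteration) → 'Y' (after the try/except). Output: JY

Answer: JY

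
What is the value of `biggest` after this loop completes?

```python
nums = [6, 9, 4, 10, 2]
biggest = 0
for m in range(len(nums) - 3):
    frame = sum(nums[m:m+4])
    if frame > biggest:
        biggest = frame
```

Max sum of 4-element window in [6, 9, 4, 10, 2]
`biggest` takes the values: 0 → 29

Answer: 29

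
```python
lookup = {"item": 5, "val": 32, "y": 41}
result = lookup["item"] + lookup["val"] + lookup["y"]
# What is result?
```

Trace:
`lookup = {"item": 5, "val": 32, "y": 41}` → lookup = {'item': 5, 'val': 32, 'y': 41}
`result = lookup["item"] + lookup["val"] + lookup["y"]` → result = 78
So result = 78

Answer: 78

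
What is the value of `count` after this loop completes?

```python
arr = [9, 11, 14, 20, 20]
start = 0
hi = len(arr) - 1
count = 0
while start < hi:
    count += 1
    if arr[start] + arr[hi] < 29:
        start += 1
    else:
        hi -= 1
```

Steps to find pair summing to 29
`count` takes the values: 0 → 1 → 2 → 3 → 4

Answer: 4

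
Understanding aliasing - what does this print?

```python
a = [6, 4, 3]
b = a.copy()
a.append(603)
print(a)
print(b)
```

Key concept: list.copy() creates independent copy.
Step by step:
`a = [6, 4, 3]` → a = [6, 4, 3]
`b = a.copy()` → b = [6, 4, 3]
`a.append(603)` → a = [6, 4, 3, 603]
`print(a)` → prints [6, 4, 3, 603]
`print(b)` → prints [6, 4, 3]

Answer:
[6, 4, 3, 603]
[6, 4, 3]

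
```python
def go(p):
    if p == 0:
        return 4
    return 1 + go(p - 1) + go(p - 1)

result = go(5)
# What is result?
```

go(p) = 1 + 2·go(p-1), go(0)=4. Closed form: (4+1)·2^5 - 1 = 159.

Answer: 159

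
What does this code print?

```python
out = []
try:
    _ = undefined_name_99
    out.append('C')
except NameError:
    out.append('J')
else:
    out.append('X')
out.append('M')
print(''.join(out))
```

Execution trace: 'J' (except NameError) → 'M' (after the try/except). Output: JM

Answer: JM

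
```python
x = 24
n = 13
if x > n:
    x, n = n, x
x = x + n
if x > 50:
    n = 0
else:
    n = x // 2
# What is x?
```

Trace:
`x = 24` → x = 24
`n = 13` → n = 13
`if x > n: ...` → x > n is True → x = 13; n = 24
`x = x + n` → x = 37
`if x > 50: ...` → x > 50 is False, take else branch → n = 18
So x = 37

Answer: 37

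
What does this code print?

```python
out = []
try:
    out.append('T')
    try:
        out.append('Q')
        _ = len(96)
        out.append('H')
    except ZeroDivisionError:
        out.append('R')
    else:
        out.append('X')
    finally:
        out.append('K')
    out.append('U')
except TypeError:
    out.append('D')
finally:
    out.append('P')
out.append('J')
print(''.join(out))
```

Execution trace: 'T' (try body) → 'Q' (inner try body) → 'K' (inner finally) → 'D' (except TypeError) → 'P' (finally) → 'J' (after the try/except). Output: TQKDPJ

Answer: TQKDPJ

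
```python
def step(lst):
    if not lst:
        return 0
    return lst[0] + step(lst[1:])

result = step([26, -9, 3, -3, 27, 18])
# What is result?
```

26 + (-9) + 3 + (-3) + 27 + 18 + 0 = 62

Answer: 62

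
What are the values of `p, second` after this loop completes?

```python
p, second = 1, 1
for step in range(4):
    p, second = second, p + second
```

Fibonacci: after 4 iterations
`p, second` takes the values: (1, 1) → (1, 2) → (2, 3) → (3, 5) → (5, 8)

Answer: 5, 8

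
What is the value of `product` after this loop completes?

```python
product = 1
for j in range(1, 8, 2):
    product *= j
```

Product of 1, 3, 5, ... up to 7
`product` takes the values: 1 → 3 → 15 → 105

Answer: 105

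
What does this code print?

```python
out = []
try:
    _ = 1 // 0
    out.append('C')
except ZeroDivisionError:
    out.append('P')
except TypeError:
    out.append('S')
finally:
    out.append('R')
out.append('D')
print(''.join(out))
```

Execution trace: 'P' (except ZeroDivisionError) → 'R' (finally) → 'D' (after the try/except). Output: PRD

Answer: PRD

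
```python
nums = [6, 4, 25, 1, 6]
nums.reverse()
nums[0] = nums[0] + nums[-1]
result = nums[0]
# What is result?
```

Trace:
`nums = [6, 4, 25, 1, 6]` → nums = [6, 4, 25, 1, 6]
`nums.reverse()` → nums = [6, 1, 25, 4, 6]
`nums[0] = nums[0] + nums[-1]` → nums = [12, 1, 25, 4, 6]
`result = nums[0]` → result = 12
So result = 12

Answer: 12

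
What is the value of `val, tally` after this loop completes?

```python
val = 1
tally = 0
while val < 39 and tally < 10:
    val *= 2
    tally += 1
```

Double until >= 39 or 10 iterations
`val, tally` takes the values: (1, 0) → (2, 0) → (2, 1) → (4, 1) → (4, 2) → (8, 2) → (8, 3) → (16, 3) → (16, 4) → (32, 4) → (32, 5) → (64, 5) → (64, 6)

Answer: 64, 6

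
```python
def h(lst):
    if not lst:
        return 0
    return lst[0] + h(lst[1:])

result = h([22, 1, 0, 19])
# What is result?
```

22 + 1 + 0 + 19 + 0 = 42

Answer: 42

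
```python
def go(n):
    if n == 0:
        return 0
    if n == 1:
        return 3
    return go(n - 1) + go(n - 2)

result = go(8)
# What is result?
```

Build up from base cases: go(0)=0, go(1)=3, go(2)=3, go(3)=6, go(4)=9, go(5)=15, go(6)=24, ..., go(8)=63

Answer: 63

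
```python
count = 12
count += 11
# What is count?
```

Trace:
`count = 12` → count = 12
`count += 11` → count = 23
So count = 23

Answer: 23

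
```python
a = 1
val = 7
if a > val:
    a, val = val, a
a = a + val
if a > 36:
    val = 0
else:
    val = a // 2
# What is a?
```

Trace:
`a = 1` → a = 1
`val = 7` → val = 7
`if a > val: ...` → a > val is False → no variable changes
`a = a + val` → a = 8
`if a > 36: ...` → a > 36 is False, take else branch → val = 4
So a = 8

Answer: 8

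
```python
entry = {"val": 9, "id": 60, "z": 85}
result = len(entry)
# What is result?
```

Trace:
`entry = {"val": 9, "id": 60, "z": 85}` → entry = {'val': 9, 'id': 60, 'z': 85}
`result = len(entry)` → result = 3
So result = 3

Answer: 3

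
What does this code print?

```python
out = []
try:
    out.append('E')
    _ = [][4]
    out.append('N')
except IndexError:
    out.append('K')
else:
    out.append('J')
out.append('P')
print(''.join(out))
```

Execution trace: 'E' (try body) → 'K' (except IndexError) → 'P' (after the try/except). Output: EKP

Answer: EKP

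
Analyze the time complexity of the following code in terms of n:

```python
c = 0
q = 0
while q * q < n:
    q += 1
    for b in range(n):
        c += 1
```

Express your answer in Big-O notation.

Each loop level contributes: √n × n. Multiplying the contributions gives O(n√n).

Answer: O(n√n)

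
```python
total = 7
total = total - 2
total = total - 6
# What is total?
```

Trace:
`total = 7` → total = 7
`total = total - 2` → total = 5
`total = total - 6` → total = -1
So total = -1

Answer: -1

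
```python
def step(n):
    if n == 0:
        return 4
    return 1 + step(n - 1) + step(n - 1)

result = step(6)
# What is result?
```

step(n) = 1 + 2·step(n-1), step(0)=4. Closed form: (4+1)·2^6 - 1 = 319.

Answer: 319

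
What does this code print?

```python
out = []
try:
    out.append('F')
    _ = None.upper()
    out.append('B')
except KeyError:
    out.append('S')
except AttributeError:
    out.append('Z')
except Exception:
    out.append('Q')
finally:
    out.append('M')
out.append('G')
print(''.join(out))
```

Execution trace: 'F' (try body) → 'Z' (except AttributeError) → 'M' (finally) → 'G' (after the try/except). Output: FZMG

Answer: FZMG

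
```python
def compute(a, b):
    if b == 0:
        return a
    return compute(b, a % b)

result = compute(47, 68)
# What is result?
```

compute(47, 68) -> compute(68, 47) -> compute(47, 21) -> compute(21, 5) -> compute(5, 1) -> compute(1, 0) -> 1

Answer: 1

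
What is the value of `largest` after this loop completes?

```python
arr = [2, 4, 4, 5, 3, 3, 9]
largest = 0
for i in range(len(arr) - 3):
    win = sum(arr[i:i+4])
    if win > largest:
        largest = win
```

Max sum of 4-element window in [2, 4, 4, 5, 3, 3, 9]
`largest` takes the values: 0 → 15 → 16 → 20

Answer: 20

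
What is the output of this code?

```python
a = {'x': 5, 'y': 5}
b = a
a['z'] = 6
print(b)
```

Key concept: dict aliasing.
Step by step:
`a = {'x': 5, 'y': 5}` → a = {'x': 5, 'y': 5}
`b = a` → b = {'x': 5, 'y': 5} (same object as a)
`a['z'] = 6` → a = {'x': 5, 'y': 5, 'z': 6} (same object as b); b = {'x': 5, 'y': 5, 'z': 6} (same object as a)
`print(b)` → prints {'x': 5, 'y': 5, 'z': 6}

Answer: {'x': 5, 'y': 5, 'z': 6}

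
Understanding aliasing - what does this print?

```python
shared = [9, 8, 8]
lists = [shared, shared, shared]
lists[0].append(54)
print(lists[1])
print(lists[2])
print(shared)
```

Key concept: list of same reference.
Step by step:
`shared = [9, 8, 8]` → shared = [9, 8, 8]
`lists = [shared, shared, shared]` → lists = [[9, 8, 8], [9, 8, 8], [9, 8, 8]]
`lists[0].append(54)` → shared = [9, 8, 8, 54]; lists = [[9, 8, 8, 54], [9, 8, 8, 54], [9, 8, 8, 54]]
`print(lists[1])` → prints [9, 8, 8, 54]
`print(lists[2])` → prints [9, 8, 8, 54]
`print(shared)` → prints [9, 8, 8, 54]

Answer:
[9, 8, 8, 54]
[9, 8, 8, 54]
[9, 8, 8, 54]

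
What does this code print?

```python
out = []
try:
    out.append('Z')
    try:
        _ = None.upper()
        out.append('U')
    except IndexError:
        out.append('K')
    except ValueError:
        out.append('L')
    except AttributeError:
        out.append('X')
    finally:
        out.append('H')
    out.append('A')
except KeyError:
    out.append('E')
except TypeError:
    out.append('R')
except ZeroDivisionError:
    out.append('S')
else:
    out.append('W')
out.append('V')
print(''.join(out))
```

Execution trace: 'Z' (try body) → 'X' (inner except AttributeError) → 'H' (inner finally) → 'A' (try body, no exception) → 'W' (else) → 'V' (after the try/except). Output: ZXHAWV

Answer: ZXHAWV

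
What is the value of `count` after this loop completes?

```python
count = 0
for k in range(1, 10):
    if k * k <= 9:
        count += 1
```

Count numbers where k² ≤ 9
`count` takes the values: 0 → 1 → 2 → 3

Answer: 3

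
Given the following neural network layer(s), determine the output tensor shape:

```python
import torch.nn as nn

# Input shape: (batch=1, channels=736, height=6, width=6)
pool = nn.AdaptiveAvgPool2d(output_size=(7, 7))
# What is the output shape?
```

Input: (1, 736, 6, 6) -> Output: (1, 736, 7, 7)

Answer: (1, 736, 7, 7)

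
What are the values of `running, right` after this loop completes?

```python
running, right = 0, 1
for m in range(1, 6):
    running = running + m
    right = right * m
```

Sum and factorial of 1 to 5
`running, right` takes the values: (0, 1) → (1, 1) → (3, 1) → (3, 2) → (6, 2) → (6, 6) → (10, 6) → (10, 24) → (15, 24) → (15, 120)

Answer: 15, 120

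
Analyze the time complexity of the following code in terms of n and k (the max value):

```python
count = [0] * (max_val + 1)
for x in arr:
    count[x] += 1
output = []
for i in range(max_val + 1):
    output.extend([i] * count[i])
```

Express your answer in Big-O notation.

This is Counting sort (k = max value). Time complexity: O(n + k).

Answer: O(n + k)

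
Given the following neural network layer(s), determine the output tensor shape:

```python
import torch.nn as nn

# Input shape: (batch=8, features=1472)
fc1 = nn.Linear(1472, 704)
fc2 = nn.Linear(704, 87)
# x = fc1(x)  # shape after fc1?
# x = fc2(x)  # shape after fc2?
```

Input: (8, 1472) -> after fc1: (8, 704) -> Output: (8, 87)

Answer: (8, 87)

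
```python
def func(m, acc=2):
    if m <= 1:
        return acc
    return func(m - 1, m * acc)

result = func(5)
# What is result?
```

Accumulator trace (n, acc): (5, 2) -> (4, 10) -> (3, 40) -> (2, 120) -> (1, 240) -> return 240

Answer: 240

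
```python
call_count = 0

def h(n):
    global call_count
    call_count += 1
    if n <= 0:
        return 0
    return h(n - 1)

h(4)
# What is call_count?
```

Linear recursion stepping by 1: 5 calls from n=4 down to ≤0.

Answer: 5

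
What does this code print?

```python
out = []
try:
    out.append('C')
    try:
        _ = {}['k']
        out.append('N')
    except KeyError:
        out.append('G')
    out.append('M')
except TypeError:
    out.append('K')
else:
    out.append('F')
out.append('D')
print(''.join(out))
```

Execution trace: 'C' (try body) → 'G' (inner except KeyError) → 'M' (try body, no exception) → 'F' (else) → 'D' (after the try/except). Output: CGMFD

Answer: CGMFD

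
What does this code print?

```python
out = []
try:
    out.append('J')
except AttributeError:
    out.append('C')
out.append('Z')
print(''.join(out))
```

Execution trace: 'J' (try body, no exception) → 'Z' (after the try/except). Output: JZ

Answer: JZ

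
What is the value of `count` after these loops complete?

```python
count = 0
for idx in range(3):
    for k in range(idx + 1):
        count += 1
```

Triangle: 1 + 2 + ... + 3
`count` takes the values: 0 → 1 → 2 → 3 → 4 → 5 → 6

Answer: 6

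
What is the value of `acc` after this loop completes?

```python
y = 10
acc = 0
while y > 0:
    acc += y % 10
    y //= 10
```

Sum digits of 10
`acc` takes the values: 0 → 1

Answer: 1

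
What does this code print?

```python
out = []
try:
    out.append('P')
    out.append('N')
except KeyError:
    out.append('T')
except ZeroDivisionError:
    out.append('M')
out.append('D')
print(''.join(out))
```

Execution trace: 'P' (try body) → 'N' (try body, no exception) → 'D' (after the try/except). Output: PND

Answer: PND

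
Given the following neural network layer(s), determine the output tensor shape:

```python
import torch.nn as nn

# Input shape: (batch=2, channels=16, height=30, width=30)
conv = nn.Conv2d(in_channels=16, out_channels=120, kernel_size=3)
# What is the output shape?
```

Input: (2, 16, 30, 30) -> Output: (2, 120, 28, 28)

Answer: (2, 120, 28, 28)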